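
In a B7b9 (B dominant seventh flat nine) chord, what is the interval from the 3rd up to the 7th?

B7b9: B D♯ F♯ A C.
3rd = D♯; 7th = A.
From D♯ to A: 6 semitones over a fifth = diminished.

diminished fifth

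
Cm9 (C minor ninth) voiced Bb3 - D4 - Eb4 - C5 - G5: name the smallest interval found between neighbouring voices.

minor second

Adjacent intervals: Bb3→D4 = major third; D4→Eb4 = minor second; Eb4→C5 = major sixth; C5→G5 = perfect fifth.
The smallest is D4 to Eb4, a minor second (1 semitone).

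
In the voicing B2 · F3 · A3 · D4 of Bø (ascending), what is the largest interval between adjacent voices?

diminished 5th

Adjacent intervals: B2→F3 = diminished fifth; F3→A3 = major third; A3→D4 = perfect fourth.
The largest is B2 to F3, a diminished fifth (6 semitones).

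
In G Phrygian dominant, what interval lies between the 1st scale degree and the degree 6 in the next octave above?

G phrygian dominant: G Ab B C D Eb F.
So we need the interval from G up to Eb.
13 letter names make it a thirteenth; at 20 semitones (a half step narrower than major) the quality is minor.

minor thirteenth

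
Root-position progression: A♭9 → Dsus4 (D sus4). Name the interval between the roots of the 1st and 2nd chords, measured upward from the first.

The roots are A♭ and D.
4 letter names make it a fourth; at 6 semitones (a half step wider than perfect) the quality is augmented.

augmented 4th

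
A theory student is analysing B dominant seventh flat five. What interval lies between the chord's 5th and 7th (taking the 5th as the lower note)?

M3

B7b5 (B dominant seventh flat five) is spelled B-D♯-F-A.
5th = F; 7th = A.
F up to A spans 3 letter names and 4 semitones — a major third.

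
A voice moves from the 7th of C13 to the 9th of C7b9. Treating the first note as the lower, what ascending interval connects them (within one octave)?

C13 has Bb as its 7th, and C7b9 has Db as its 9th.
3 letter names make it a third; at 3 semitones (a half step narrower than major) the quality is minor.

minor third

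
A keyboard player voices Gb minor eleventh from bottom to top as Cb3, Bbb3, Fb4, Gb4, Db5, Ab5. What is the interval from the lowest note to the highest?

The outer voices are Cb3 and Ab5.
From Cb to Ab is 33 semitones, exactly the major 20th.

major 20th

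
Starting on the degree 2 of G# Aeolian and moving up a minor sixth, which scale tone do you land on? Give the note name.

The scale is G# A# B C# D# E F#.
The degree 2 is A#; a minor sixth above that is F# — scale degree 7.

F#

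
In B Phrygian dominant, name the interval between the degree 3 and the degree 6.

diminished 4th

The scale runs B C D# E F# G A.
The degree 3 is D# and the degree 6 is G.
D# up to G is 4 semitones, a half step narrower than a perfect fourth, so the interval is diminished.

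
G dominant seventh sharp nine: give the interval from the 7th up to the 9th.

augmented third

Spelling the chord: G–B–D–F–A#.
The 7th is F and the 9th is A#.
F up to A# is 5 semitones, a half step wider than a major third, so the interval is augmented.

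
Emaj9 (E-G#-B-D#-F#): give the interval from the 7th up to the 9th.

minor 3rd

7th = D#; 9th = F#.
3 letter names make it a third; at 3 semitones (a half step narrower than major) the quality is minor.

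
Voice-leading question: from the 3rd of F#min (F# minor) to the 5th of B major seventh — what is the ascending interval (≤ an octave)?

major sixth

F#min (F# minor) has A as its 3rd, and B major seventh has F# as its 5th.
Counting 6 letters and 9 half steps from A gives a major sixth.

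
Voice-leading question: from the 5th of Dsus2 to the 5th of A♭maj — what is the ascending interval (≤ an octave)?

The 5th of Dsus2 is A; the 5th of A♭maj is E♭.
From A to E♭: 6 semitones over a fifth = diminished.

diminished fifth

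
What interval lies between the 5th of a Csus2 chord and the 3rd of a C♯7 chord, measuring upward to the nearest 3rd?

augmented 6th

Csus2 has G as its 5th, and C♯7 has E♯ as its 3rd.
From G to E♯: 10 semitones over a sixth = augmented.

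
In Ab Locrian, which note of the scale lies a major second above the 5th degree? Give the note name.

Fb

The scale is Ab Bbb Cb Db Ebb Fb Gb.
The 5th degree is Ebb; a major second above that is Fb — scale degree 6.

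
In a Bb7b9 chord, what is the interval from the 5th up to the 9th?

diminished 5th

Bb7b9 (Bb dominant seventh flat nine) is spelled Bb–D–F–Ab–Cb.
That puts F below Cb.
5 letter names make it a fifth; at 6 semitones (a half step narrower than perfect) the quality is diminished.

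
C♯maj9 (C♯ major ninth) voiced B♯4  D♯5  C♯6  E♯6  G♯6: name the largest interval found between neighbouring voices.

minor seventh

Adjacent intervals: B♯4→D♯5 = minor third; D♯5→C♯6 = minor seventh; C♯6→E♯6 = major third; E♯6→G♯6 = minor third.
The largest is D♯5 to C♯6, a minor seventh (10 semitones).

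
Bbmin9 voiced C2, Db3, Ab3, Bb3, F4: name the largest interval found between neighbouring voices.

m9

Adjacent intervals: C2→Db3 = minor ninth; Db3→Ab3 = perfect fifth; Ab3→Bb3 = major second; Bb3→F4 = perfect fifth.
The largest is C2 to Db3, a minor ninth (13 semitones).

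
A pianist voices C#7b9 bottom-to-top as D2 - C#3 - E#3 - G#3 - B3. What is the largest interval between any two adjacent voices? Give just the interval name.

Adjacent intervals: D2→C#3 = major seventh; C#3→E#3 = major third; E#3→G#3 = minor third; G#3→B3 = minor third.
The largest is D2 to C#3, a major seventh (11 semitones).

major seventh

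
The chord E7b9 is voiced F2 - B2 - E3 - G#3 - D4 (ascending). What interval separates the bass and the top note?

The outer voices are F2 and D4.
F up to D spans 13 letter names and 21 semitones — a major thirteenth.

major thirteenth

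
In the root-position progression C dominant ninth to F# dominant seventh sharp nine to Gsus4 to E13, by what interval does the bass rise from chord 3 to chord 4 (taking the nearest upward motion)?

The roots are G and E.
Counting 6 letters and 9 half steps from G gives a major sixth.

major 6th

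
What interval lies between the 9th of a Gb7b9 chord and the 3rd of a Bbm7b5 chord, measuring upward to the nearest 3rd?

The 9th of Gb7b9 is Abb; the 3rd of Bbm7b5 is Db.
4 letter names make it a fourth; at 6 semitones (a half step wider than perfect) the quality is augmented.

augmented fourth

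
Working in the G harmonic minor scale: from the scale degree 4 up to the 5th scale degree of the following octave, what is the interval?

major ninth

The scale runs G A Bb C D Eb F#.
That puts C below D.
From C to D is 14 semitones, exactly the major ninth.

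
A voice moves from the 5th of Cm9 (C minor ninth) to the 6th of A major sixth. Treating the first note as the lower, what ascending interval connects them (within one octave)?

The 5th of Cm9 (C minor ninth) is G; the 6th of A major sixth is F♯.
From G to F♯ is 11 semitones, exactly the major seventh.

major 7th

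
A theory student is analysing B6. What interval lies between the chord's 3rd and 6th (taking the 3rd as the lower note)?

perfect fourth

B major sixth is spelled B D# F# G#.
The 3rd is D# and the 6th is G#.
Counting 4 letters and 5 half steps from D# gives a perfect fourth.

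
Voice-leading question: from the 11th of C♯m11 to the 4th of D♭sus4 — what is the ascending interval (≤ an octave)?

d2

C♯m11 has F♯ as its 11th, and D♭sus4 has G♭ as its 4th.
From F♯ to G♭: 0 semitones over a second = diminished.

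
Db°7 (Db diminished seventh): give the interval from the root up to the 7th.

d7

The chord tones of Dbdim7 are Db-Fb-Abb-Cbb.
That puts Db below Cbb.
Db up to Cbb is 9 semitones, a whole step narrower than a major seventh, so the interval is diminished.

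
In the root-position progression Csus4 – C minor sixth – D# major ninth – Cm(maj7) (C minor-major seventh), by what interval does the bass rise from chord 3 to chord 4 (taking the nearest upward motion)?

d7

The roots are D# and C.
7 letter names make it a seventh; at 9 semitones (a whole step narrower than major) the quality is diminished.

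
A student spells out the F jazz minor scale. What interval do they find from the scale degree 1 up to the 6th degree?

major sixth

F melodic minor: F G Ab Bb C D E.
That puts F below D.
F up to D spans 6 letter names and 9 semitones — a major sixth.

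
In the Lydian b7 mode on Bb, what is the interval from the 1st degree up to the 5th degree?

The scale runs Bb C D E F G Ab.
So we need the interval from Bb up to F.
Bb up to F spans 5 letter names and 7 semitones — a perfect fifth.

P5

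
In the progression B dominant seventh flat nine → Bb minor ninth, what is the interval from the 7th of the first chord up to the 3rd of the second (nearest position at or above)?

d4

The 7th of B dominant seventh flat nine is A; the 3rd of Bb minor ninth is Db.
From A to Db: 4 semitones over a fourth = diminished.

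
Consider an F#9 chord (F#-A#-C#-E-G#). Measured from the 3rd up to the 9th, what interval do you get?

minor seventh

That puts A# below G#.
From A# to G#: 10 semitones over a seventh = minor.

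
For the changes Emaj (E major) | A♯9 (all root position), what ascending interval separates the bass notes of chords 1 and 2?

augmented fourth

The roots are E and A♯.
From E to A♯: 6 semitones over a fourth = augmented.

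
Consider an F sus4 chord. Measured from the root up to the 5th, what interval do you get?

perfect 5th

The chord tones of Fsus4 are F–Bb–C.
That puts F below C.
Counting 5 letters and 7 half steps from F gives a perfect fifth.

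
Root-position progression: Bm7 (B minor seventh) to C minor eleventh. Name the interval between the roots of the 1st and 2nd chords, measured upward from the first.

The roots are B and C.
From B to C: 1 semitone over a second = minor.

minor second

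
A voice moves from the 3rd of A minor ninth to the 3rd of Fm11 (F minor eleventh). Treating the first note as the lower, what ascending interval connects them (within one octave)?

The 3rd of A minor ninth is C; the 3rd of Fm11 (F minor eleventh) is A♭.
6 letter names make it a sixth; at 8 semitones (a half step narrower than major) the quality is minor.

minor sixth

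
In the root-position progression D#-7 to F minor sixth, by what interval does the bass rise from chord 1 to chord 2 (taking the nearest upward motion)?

diminished 3rd

The roots are D# and F.
3 letter names make it a third; at 2 semitones (a whole step narrower than major) the quality is diminished.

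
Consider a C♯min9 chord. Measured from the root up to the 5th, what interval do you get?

perfect fifth

The chord tones of C♯ minor ninth are C♯, E, G♯, B, D♯.
So we need the interval from C♯ up to G♯.
C♯ up to G♯ spans 5 letter names and 7 semitones — a perfect fifth.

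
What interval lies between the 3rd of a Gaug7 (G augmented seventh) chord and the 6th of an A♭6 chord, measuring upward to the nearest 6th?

diminished 5th

The 3rd of Gaug7 (G augmented seventh) is B; the 6th of A♭6 is F.
5 letter names make it a fifth; at 6 semitones (a half step narrower than perfect) the quality is diminished.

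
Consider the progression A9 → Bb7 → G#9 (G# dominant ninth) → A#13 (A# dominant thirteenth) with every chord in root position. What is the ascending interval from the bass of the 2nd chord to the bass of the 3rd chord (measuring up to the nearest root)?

augmented sixth

The roots are Bb and G#.
6 letter names make it a sixth; at 10 semitones (a half step wider than major) the quality is augmented.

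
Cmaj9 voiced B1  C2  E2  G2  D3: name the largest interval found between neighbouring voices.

perfect 5th

Adjacent intervals: B1→C2 = minor second; C2→E2 = major third; E2→G2 = minor third; G2→D3 = perfect fifth.
The largest is G2 to D3, a perfect fifth (7 semitones).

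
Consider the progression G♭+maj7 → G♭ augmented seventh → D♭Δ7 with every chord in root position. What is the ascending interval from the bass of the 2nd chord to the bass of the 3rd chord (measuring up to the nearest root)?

perfect fifth

The roots are G♭ and D♭.
Counting 5 letters and 7 half steps from G♭ gives a perfect fifth.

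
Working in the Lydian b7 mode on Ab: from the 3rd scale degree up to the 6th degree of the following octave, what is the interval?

Spelling the Lydian b7 mode on Ab: Ab Bb C D Eb F Gb.
3rd scale degree = C; 6th scale degree (up an octave) = F.
From C to F is 17 semitones, exactly the perfect eleventh.

perfect eleventh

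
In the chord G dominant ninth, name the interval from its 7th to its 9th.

major third

Spelling the chord: G B D F A.
So we need the interval from F up to A.
Counting 3 letters and 4 half steps from F gives a major third.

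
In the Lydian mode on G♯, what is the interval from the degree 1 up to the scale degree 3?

major 3rd

G♯ lydian: G♯ A♯ B♯ C𝄪 D♯ E♯ F𝄪.
That puts G♯ below B♯.
Counting 3 letters and 4 half steps from G♯ gives a major third.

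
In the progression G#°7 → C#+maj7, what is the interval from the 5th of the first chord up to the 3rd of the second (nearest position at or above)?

G#°7 has D as its 5th, and C#+maj7 has E# as its 3rd.
D up to E# is 3 semitones, a half step wider than a major second, so the interval is augmented.

augmented second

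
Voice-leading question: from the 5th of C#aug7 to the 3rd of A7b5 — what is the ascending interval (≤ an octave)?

diminished 4th

The 5th of C#aug7 is G##; the 3rd of A7b5 is C#.
G## up to C# is 4 semitones, a half step narrower than a perfect fourth, so the interval is diminished.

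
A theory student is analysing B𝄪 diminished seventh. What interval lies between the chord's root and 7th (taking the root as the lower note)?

diminished seventh

The chord tones of B𝄪°7 (B𝄪 diminished seventh) are B𝄪-D𝄪-F𝄪-A♯.
Root = B𝄪; 7th = A♯.
7 letter names make it a seventh; at 9 semitones (a whole step narrower than major) the quality is diminished.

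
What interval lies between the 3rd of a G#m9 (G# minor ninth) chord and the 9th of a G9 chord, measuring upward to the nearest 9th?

The 3rd of G#m9 (G# minor ninth) is B; the 9th of G9 is A.
7 letter names make it a seventh; at 10 semitones (a half step narrower than major) the quality is minor.

minor seventh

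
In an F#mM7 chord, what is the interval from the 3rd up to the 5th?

major 3rd

F# minor-major seventh is spelled F#, A, C#, E#.
3rd = A; 5th = C#.
From A to C# is 4 semitones, exactly the major third.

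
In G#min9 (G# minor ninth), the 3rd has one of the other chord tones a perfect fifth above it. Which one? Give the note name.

F#

G# minor ninth is spelled G#, B, D#, F#, A#.
The 3rd is B. A perfect fifth above B is F#.
F# is the chord's 7th.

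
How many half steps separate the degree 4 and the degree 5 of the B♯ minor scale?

2

The scale is B♯ C𝄪 D♯ E♯ F𝄪 G♯ A♯.
E♯ up to F𝄪 is a major second — 2 semitones.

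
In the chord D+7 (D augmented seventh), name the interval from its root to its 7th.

minor seventh

D augmented seventh is spelled D, F♯, A♯, C.
The root is D and the 7th is C.
7 letter names make it a seventh; at 10 semitones (a half step narrower than major) the quality is minor.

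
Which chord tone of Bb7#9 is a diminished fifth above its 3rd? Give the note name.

Spelling the chord: Bb, D, F, Ab, C#.
The 3rd is D. A diminished fifth above D is Ab.
Ab is the chord's 7th.

Ab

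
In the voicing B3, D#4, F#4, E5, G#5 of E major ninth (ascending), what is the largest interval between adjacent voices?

minor seventh

Adjacent intervals: B3→D#4 = major third; D#4→F#4 = minor third; F#4→E5 = minor seventh; E5→G#5 = major third.
The largest is F#4 to E5, a minor seventh (10 semitones).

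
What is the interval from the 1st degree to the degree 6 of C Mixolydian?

major 6th

The scale runs C D E F G A B♭.
That puts C below A.
C up to A spans 6 letter names and 9 semitones — a major sixth.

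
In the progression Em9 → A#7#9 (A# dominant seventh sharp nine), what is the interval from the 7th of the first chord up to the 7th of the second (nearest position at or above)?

Em9 has D as its 7th, and A#7#9 (A# dominant seventh sharp nine) has G# as its 7th.
D up to G# is 6 semitones, a half step wider than a perfect fourth, so the interval is augmented.

A4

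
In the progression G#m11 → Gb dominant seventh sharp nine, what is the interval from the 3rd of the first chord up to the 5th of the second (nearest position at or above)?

diminished 3rd

The 3rd of G#m11 is B; the 5th of Gb dominant seventh sharp nine is Db.
3 letter names make it a third; at 2 semitones (a whole step narrower than major) the quality is diminished.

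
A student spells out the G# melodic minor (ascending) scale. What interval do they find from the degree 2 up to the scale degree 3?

Spelling the G# melodic minor (ascending) scale: G# A# B C# D# E# F##.
That puts A# below B.
From A# to B: 1 semitone over a second = minor.

m2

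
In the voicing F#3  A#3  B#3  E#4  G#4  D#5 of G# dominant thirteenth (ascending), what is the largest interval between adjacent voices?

perfect 5th

Adjacent intervals: F#3→A#3 = major third; A#3→B#3 = major second; B#3→E#4 = perfect fourth; E#4→G#4 = minor third; G#4→D#5 = perfect fifth.
The largest is G#4 to D#5, a perfect fifth (7 semitones).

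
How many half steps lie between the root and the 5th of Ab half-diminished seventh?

The chord tones of Abø (Ab half-diminished seventh) are Ab-Cb-Ebb-Gb.
Ab to Ebb is a diminished fifth: 6 semitones.

6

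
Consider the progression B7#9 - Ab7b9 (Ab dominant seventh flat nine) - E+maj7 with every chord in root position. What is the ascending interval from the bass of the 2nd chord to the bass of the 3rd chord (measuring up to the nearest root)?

augmented fifth

The roots are Ab and E.
5 letter names make it a fifth; at 8 semitones (a half step wider than perfect) the quality is augmented.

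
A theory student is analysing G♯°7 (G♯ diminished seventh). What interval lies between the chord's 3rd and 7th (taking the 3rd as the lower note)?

diminished fifth

G♯°7 is spelled G♯ B D F.
3rd = B; 7th = F.
5 letter names make it a fifth; at 6 semitones (a half step narrower than perfect) the quality is diminished.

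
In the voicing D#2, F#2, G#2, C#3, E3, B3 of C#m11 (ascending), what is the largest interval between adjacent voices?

Adjacent intervals: D#2→F#2 = minor third; F#2→G#2 = major second; G#2→C#3 = perfect fourth; C#3→E3 = minor third; E3→B3 = perfect fifth.
The largest is E3 to B3, a perfect fifth (7 semitones).

perfect fifth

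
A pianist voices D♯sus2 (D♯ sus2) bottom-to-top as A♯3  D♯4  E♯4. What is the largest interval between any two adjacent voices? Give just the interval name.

Adjacent intervals: A♯3→D♯4 = perfect fourth; D♯4→E♯4 = major second.
The largest is A♯3 to D♯4, a perfect fourth (5 semitones).

perfect fourth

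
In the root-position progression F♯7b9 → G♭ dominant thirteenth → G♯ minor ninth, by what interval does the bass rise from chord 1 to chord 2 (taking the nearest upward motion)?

diminished second

The roots are F♯ and G♭.
From F♯ to G♭: 0 semitones over a second = diminished.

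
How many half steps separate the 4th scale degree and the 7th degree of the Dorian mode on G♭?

The scale is G♭ A♭ B𝄫 C♭ D♭ E♭ F♭.
C♭ up to F♭ is a perfect fourth — 5 semitones.

5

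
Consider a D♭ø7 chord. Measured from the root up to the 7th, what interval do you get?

D♭ø7: D♭, F♭, A𝄫, C♭.
So we need the interval from D♭ up to C♭.
7 letter names make it a seventh; at 10 semitones (a half step narrower than major) the quality is minor.

m7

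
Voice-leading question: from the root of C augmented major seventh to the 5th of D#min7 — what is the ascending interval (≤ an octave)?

C augmented major seventh has C as its root, and D#min7 has A# as its 5th.
6 letter names make it a sixth; at 10 semitones (a half step wider than major) the quality is augmented.

A6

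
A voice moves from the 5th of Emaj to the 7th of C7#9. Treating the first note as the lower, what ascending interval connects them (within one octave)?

Emaj has B as its 5th, and C7#9 has B♭ as its 7th.
B up to B♭ is 11 semitones, a half step narrower than a perfect octave, so the interval is diminished.

diminished octave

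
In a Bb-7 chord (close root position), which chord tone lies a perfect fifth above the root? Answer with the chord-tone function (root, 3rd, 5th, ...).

5th

Bbmin7: Bb Db F Ab.
The root is Bb. A perfect fifth above Bb is F.
F is the chord's 5th.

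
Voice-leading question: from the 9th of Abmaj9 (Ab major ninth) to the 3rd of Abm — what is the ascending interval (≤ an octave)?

Abmaj9 (Ab major ninth) has Bb as its 9th, and Abm has Cb as its 3rd.
Bb up to Cb is 1 semitone, a half step narrower than a major second, so the interval is minor.

m2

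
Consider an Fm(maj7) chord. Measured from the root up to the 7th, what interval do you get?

major 7th

FmM7 is spelled F–Ab–C–E.
Root = F; 7th = E.
F up to E spans 7 letter names and 11 semitones — a major seventh.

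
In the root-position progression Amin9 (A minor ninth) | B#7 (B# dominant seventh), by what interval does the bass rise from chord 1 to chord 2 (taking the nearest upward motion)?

augmented 2nd

The roots are A and B#.
From A to B#: 3 semitones over a second = augmented.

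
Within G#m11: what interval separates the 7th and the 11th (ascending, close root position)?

perfect fifth

The chord tones of G#m11 are G#-B-D#-F#-A#-C#.
That puts F# below C#.
Counting 5 letters and 7 half steps from F# gives a perfect fifth.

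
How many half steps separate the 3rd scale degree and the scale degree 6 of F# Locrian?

The scale is F# G A B C D E.
A up to D is a perfect fourth — 5 semitones.

5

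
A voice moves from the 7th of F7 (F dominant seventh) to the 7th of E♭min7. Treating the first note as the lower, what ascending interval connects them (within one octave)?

The 7th of F7 (F dominant seventh) is E♭; the 7th of E♭min7 is D♭.
E♭ up to D♭ is 10 semitones, a half step narrower than a major seventh, so the interval is minor.

minor seventh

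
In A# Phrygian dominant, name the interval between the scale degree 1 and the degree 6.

minor sixth

The scale runs A# B C## D# E# F# G#.
So we need the interval from A# up to F#.
A# up to F# is 8 semitones, a half step narrower than a major sixth, so the interval is minor.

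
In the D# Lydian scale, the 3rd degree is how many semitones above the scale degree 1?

4

The scale is D# E# F## G## A# B# C##.
D# up to F## is a major third — 4 semitones.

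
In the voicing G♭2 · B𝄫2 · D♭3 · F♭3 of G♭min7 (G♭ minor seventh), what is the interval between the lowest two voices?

Those voices are G♭2 and B𝄫2.
From G♭ to B𝄫: 3 semitones over a third = minor.

minor third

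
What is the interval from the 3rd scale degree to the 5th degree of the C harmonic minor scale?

major third

C harmonic minor: C D Eb F G Ab B.
That puts Eb below G.
Counting 3 letters and 4 half steps from Eb gives a major third.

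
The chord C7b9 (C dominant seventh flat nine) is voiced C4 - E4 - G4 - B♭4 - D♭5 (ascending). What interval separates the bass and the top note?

The outer voices are C4 and D♭5.
C up to D♭ is 13 semitones, a half step narrower than a major ninth, so the interval is minor.

minor ninth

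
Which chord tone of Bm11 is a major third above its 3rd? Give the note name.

The chord tones of Bm11 are B D F# A C# E.
The 3rd is D. A major third above D is F#.
F# is the chord's 5th.

F#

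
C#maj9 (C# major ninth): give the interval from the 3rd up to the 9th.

C#maj9 (C# major ninth) is spelled C#–E#–G#–B#–D#.
So we need the interval from E# up to D#.
From E# to D#: 10 semitones over a seventh = minor.

m7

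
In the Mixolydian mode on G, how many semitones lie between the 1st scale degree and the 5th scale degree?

7

The scale is G A B C D E F.
G up to D is a perfect fifth — 7 semitones.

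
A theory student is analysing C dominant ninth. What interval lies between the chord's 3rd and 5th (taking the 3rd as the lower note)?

minor third

Spelling the chord: C–E–G–B♭–D.
That puts E below G.
E up to G is 3 semitones, a half step narrower than a major third, so the interval is minor.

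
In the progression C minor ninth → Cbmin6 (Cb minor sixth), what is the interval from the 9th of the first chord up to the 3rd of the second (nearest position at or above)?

d2

The 9th of C minor ninth is D; the 3rd of Cbmin6 (Cb minor sixth) is Ebb.
From D to Ebb: 0 semitones over a second = diminished.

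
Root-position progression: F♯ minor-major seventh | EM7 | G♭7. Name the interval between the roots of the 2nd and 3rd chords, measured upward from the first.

The roots are E and G♭.
E up to G♭ is 2 semitones, a whole step narrower than a major third, so the interval is diminished.

diminished 3rd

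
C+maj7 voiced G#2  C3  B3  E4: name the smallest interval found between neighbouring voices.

diminished fourth

Adjacent intervals: G#2→C3 = diminished fourth; C3→B3 = major seventh; B3→E4 = perfect fourth.
The smallest is G#2 to C3, a diminished fourth (4 semitones).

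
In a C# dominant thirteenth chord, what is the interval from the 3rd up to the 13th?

P11

Spelling the chord: C#–E#–G#–B–D#–A#.
3rd = E#; 13th = A#.
Counting 11 letters and 17 half steps from E# gives a perfect eleventh.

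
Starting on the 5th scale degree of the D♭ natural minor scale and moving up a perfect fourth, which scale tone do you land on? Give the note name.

Db

The scale is D♭ E♭ F♭ G♭ A♭ B𝄫 C♭.
The 5th scale degree is A♭; a perfect fourth above that is D♭ — scale degree 1.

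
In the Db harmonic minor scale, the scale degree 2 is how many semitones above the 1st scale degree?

2

The scale is Db Eb Fb Gb Ab Bbb C.
Db up to Eb is a major second — 2 semitones.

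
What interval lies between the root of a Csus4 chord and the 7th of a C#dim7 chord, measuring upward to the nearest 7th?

minor seventh

Csus4 has C as its root, and C#dim7 has Bb as its 7th.
C up to Bb is 10 semitones, a half step narrower than a major seventh, so the interval is minor.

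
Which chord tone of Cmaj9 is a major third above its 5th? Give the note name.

B

Cmaj9 (C major ninth) is spelled C, E, G, B, D.
The 5th is G. A major third above G is B.
B is the chord's 7th.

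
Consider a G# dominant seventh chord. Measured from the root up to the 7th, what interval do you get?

G#7 is spelled G# B# D# F#.
That puts G# below F#.
From G# to F#: 10 semitones over a seventh = minor.

m7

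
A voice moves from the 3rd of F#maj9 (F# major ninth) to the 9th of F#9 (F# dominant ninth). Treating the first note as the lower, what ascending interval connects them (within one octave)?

F#maj9 (F# major ninth) has A# as its 3rd, and F#9 (F# dominant ninth) has G# as its 9th.
A# up to G# is 10 semitones, a half step narrower than a major seventh, so the interval is minor.

minor 7th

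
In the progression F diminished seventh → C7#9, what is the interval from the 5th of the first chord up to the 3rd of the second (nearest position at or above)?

augmented third

F diminished seventh has Cb as its 5th, and C7#9 has E as its 3rd.
Cb up to E is 5 semitones, a half step wider than a major third, so the interval is augmented.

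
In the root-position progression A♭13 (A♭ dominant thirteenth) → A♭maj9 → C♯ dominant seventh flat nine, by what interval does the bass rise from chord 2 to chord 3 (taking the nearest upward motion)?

A3

The roots are A♭ and C♯.
3 letter names make it a third; at 5 semitones (a half step wider than major) the quality is augmented.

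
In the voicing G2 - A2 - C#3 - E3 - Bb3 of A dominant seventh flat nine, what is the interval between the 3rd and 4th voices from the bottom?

m3

Those voices are C#3 and E3.
3 letter names make it a third; at 3 semitones (a half step narrower than major) the quality is minor.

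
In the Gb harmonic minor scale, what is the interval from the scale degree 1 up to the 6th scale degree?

Gb harmonic minor: Gb Ab Bbb Cb Db Ebb F.
The scale degree 1 is Gb and the 6th scale degree is Ebb.
6 letter names make it a sixth; at 8 semitones (a half step narrower than major) the quality is minor.

minor sixth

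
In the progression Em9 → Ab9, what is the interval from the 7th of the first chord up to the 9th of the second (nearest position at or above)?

m6

The 7th of Em9 is D; the 9th of Ab9 is Bb.
D up to Bb is 8 semitones, a half step narrower than a major sixth, so the interval is minor.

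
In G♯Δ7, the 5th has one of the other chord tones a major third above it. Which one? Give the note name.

F##

G♯maj7: G♯–B♯–D♯–F𝄪.
The 5th is D♯. A major third above D♯ is F𝄪.
F𝄪 is the chord's 7th.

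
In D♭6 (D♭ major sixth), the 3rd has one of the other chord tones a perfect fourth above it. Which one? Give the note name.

Bb

Spelling the chord: D♭-F-A♭-B♭.
The 3rd is F. A perfect fourth above F is B♭.
B♭ is the chord's 6th.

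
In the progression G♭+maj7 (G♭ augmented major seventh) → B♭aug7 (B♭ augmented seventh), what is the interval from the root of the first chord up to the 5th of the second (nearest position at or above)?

augmented 7th

G♭+maj7 (G♭ augmented major seventh) has G♭ as its root, and B♭aug7 (B♭ augmented seventh) has F♯ as its 5th.
7 letter names make it a seventh; at 12 semitones (a half step wider than major) the quality is augmented.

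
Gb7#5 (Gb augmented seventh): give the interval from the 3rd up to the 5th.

major 3rd

Gb+7 is spelled Gb Bb D Fb.
The 3rd is Bb and the 5th is D.
Bb up to D spans 3 letter names and 4 semitones — a major third.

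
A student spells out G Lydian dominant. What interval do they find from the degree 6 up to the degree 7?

minor 2nd

Spelling G Lydian dominant: G A B C♯ D E F.
The degree 6 is E and the 7th degree is F.
From E to F: 1 semitone over a second = minor.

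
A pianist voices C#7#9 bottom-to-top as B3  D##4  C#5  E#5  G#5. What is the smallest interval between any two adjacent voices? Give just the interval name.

minor third

Adjacent intervals: B3→D##4 = augmented third; D##4→C#5 = diminished seventh; C#5→E#5 = major third; E#5→G#5 = minor third.
The smallest is E#5 to G#5, a minor third (3 semitones).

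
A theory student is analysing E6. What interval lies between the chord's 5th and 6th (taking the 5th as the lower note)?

major second

E6: E-G♯-B-C♯.
The 5th is B and the 6th is C♯.
B up to C♯ spans 2 letter names and 2 semitones — a major second.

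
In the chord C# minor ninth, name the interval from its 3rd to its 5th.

Spelling the chord: C# E G# B D#.
So we need the interval from E up to G#.
From E to G# is 4 semitones, exactly the major third.

major third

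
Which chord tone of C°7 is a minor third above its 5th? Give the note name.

Bbb

C°7 (C diminished seventh) is spelled C, Eb, Gb, Bbb.
The 5th is Gb. A minor third above Gb is Bbb.
Bbb is the chord's 7th.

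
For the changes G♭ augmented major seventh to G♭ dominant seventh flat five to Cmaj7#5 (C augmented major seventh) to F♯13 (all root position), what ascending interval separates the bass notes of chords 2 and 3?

The roots are G♭ and C.
4 letter names make it a fourth; at 6 semitones (a half step wider than perfect) the quality is augmented.

A4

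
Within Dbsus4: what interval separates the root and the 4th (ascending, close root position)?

Spelling the chord: Db Gb Ab.
That puts Db below Gb.
From Db to Gb is 5 semitones, exactly the perfect fourth.

perfect fourth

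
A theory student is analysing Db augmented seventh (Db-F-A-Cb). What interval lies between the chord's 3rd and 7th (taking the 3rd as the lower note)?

diminished fifth

3rd = F; 7th = Cb.
From F to Cb: 6 semitones over a fifth = diminished.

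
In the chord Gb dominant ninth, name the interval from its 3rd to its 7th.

diminished fifth

Gb9 (Gb dominant ninth) is spelled Gb-Bb-Db-Fb-Ab.
That puts Bb below Fb.
5 letter names make it a fifth; at 6 semitones (a half step narrower than perfect) the quality is diminished.
That tritone between 3rd and 7th is what gives the dominant seventh its pull toward resolution.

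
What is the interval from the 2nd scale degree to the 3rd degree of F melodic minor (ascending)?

m2

F melodic minor: F G A♭ B♭ C D E.
So we need the interval from G up to A♭.
2 letter names make it a second; at 1 semitone (a half step narrower than major) the quality is minor.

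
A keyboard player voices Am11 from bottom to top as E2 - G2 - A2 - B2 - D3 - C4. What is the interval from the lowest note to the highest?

minor 13th

The outer voices are E2 and C4.
13 letter names make it a thirteenth; at 20 semitones (a half step narrower than major) the quality is minor.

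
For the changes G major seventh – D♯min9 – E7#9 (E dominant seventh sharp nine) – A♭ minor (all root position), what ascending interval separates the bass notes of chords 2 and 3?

The roots are D♯ and E.
2 letter names make it a second; at 1 semitone (a half step narrower than major) the quality is minor.

minor second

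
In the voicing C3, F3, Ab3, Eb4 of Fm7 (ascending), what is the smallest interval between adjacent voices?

minor 3rd

Adjacent intervals: C3→F3 = perfect fourth; F3→Ab3 = minor third; Ab3→Eb4 = perfect fifth.
The smallest is F3 to Ab3, a minor third (3 semitones).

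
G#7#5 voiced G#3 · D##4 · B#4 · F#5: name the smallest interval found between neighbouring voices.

diminished fifth

Adjacent intervals: G#3→D##4 = augmented fifth; D##4→B#4 = minor sixth; B#4→F#5 = diminished fifth.
The smallest is B#4 to F#5, a diminished fifth (6 semitones).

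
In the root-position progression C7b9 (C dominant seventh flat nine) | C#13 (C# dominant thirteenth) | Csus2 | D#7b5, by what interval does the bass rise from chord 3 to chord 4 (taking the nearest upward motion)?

The roots are C and D#.
From C to D#: 3 semitones over a second = augmented.

augmented second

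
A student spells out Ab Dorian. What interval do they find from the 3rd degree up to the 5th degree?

M3

The scale runs Ab Bb Cb Db Eb F Gb.
So we need the interval from Cb up to Eb.
From Cb to Eb is 4 semitones, exactly the major third.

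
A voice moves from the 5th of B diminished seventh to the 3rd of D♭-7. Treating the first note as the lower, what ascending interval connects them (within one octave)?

B diminished seventh has F as its 5th, and D♭-7 has F♭ as its 3rd.
F up to F♭ is 11 semitones, a half step narrower than a perfect octave, so the interval is diminished.

d8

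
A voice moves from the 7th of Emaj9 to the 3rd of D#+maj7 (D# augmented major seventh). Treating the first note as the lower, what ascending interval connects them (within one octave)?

Emaj9 has D# as its 7th, and D#+maj7 (D# augmented major seventh) has F## as its 3rd.
From D# to F## is 4 semitones, exactly the major third.

major third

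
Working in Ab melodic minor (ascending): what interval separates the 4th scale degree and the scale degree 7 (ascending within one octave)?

A4

The scale runs Ab Bb Cb Db Eb F G.
So we need the interval from Db up to G.
Db up to G is 6 semitones, a half step wider than a perfect fourth, so the interval is augmented.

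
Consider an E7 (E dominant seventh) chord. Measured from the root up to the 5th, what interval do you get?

Spelling the chord: E–G#–B–D.
That puts E below B.
E up to B spans 5 letter names and 7 semitones — a perfect fifth.

P5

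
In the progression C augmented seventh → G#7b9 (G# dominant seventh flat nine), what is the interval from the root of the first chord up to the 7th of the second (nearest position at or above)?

The root of C augmented seventh is C; the 7th of G#7b9 (G# dominant seventh flat nine) is F#.
From C to F#: 6 semitones over a fourth = augmented.

augmented fourth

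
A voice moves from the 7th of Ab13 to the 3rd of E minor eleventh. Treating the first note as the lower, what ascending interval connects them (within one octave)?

A1

Ab13 has Gb as its 7th, and E minor eleventh has G as its 3rd.
1 letter names make it a unison; at 1 semitone (a half step wider than perfect) the quality is augmented.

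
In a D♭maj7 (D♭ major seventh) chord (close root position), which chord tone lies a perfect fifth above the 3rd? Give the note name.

C

D♭Δ7 (D♭ major seventh) is spelled D♭–F–A♭–C.
The 3rd is F. A perfect fifth above F is C.
C is the chord's 7th.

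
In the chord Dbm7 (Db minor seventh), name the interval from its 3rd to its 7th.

The chord tones of Db minor seventh are Db Fb Ab Cb.
So we need the interval from Fb up to Cb.
From Fb to Cb is 7 semitones, exactly the perfect fifth.

P5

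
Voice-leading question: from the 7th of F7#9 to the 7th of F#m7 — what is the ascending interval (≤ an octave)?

F7#9 has Eb as its 7th, and F#m7 has E as its 7th.
From Eb to E: 1 semitone over a unison = augmented.

A1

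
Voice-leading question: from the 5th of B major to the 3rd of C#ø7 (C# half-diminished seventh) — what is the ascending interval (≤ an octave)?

The 5th of B major is F#; the 3rd of C#ø7 (C# half-diminished seventh) is E.
7 letter names make it a seventh; at 10 semitones (a half step narrower than major) the quality is minor.

minor seventh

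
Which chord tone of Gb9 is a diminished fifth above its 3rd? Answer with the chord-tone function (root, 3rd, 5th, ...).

Spelling the chord: Gb Bb Db Fb Ab.
The 3rd is Bb. A diminished fifth above Bb is Fb.
Fb is the chord's 7th.

7th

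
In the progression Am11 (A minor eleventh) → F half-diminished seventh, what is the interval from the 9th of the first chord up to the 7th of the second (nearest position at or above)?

The 9th of Am11 (A minor eleventh) is B; the 7th of F half-diminished seventh is Eb.
From B to Eb: 4 semitones over a fourth = diminished.

d4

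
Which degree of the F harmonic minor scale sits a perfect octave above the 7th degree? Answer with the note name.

The scale is F G A♭ B♭ C D♭ E.
The 7th degree is E; a perfect octave above that is E — scale degree 7.

E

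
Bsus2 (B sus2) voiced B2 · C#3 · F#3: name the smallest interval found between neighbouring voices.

Adjacent intervals: B2→C#3 = major second; C#3→F#3 = perfect fourth.
The smallest is B2 to C#3, a major second (2 semitones).

M2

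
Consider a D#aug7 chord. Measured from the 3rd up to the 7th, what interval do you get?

diminished 5th

The chord tones of D# augmented seventh are D# F## A## C#.
So we need the interval from F## up to C#.
5 letter names make it a fifth; at 6 semitones (a half step narrower than perfect) the quality is diminished.
This 3–7 tritone is the characteristic tension at the heart of the dominant sound.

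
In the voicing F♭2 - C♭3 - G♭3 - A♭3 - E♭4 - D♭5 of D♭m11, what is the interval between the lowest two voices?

perfect 5th

Those voices are F♭2 and C♭3.
Counting 5 letters and 7 half steps from F♭ gives a perfect fifth.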